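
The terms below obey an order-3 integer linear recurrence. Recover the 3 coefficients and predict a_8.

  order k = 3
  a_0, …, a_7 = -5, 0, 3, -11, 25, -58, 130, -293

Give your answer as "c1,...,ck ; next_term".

-2,1,1 ; 658

  a_3 = -2·3 + 1·0 + 1·-5 = -11
  a_4 = -2·-11 + 1·3 + 1·0 = 25
  a_5 = -2·25 + 1·-11 + 1·3 = -58
  a_6 = -2·-58 + 1·25 + 1·-11 = 130
  a_7 = -2·130 + 1·-58 + 1·25 = -293
  a_8 = -2·-293 + 1·130 + 1·-58 = 658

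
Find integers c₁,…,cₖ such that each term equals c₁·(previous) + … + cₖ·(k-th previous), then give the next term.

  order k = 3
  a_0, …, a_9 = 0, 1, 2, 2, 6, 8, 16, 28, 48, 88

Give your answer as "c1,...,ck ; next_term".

  a_3 = 0·2 + 2·1 + 2·0 = 2
  a_4 = 0·2 + 2·2 + 2·1 = 6
  a_5 = 0·6 + 2·2 + 2·2 = 8
  a_6 = 0·8 + 2·6 + 2·2 = 16
  a_7 = 0·16 + 2·8 + 2·6 = 28
  a_8 = 0·28 + 2·16 + 2·8 = 48
  a_9 = 0·48 + 2·28 + 2·16 = 88
  a_10 = 0·88 + 2·48 + 2·28 = 152

0,2,2 ; 152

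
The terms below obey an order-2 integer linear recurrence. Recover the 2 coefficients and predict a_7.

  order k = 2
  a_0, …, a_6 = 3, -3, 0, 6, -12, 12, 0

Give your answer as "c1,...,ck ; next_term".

-2,-2 ; -24

  a_2 = -2·-3 + -2·3 = 0
  a_3 = -2·0 + -2·-3 = 6
  a_4 = -2·6 + -2·0 = -12
  a_5 = -2·-12 + -2·6 = 12
  a_6 = -2·12 + -2·-12 = 0
  a_7 = -2·0 + -2·12 = -24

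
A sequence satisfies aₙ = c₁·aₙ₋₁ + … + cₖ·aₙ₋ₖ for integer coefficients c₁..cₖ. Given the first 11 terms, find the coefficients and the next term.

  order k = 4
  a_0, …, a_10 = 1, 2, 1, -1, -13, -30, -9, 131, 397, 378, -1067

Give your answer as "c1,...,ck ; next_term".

2,-4,-2,-3 ; -4833

  a_4 = 2·-1 + -4·1 + -2·2 + -3·1 = -13
  a_5 = 2·-13 + -4·-1 + -2·1 + -3·2 = -30
  a_6 = 2·-30 + -4·-13 + -2·-1 + -3·1 = -9
  a_7 = 2·-9 + -4·-30 + -2·-13 + -3·-1 = 131
  a_8 = 2·131 + -4·-9 + -2·-30 + -3·-13 = 397
  a_9 = 2·397 + -4·131 + -2·-9 + -3·-30 = 378
  a_10 = 2·378 + -4·397 + -2·131 + -3·-9 = -1067
  a_11 = 2·-1067 + -4·378 + -2·397 + -3·131 = -4833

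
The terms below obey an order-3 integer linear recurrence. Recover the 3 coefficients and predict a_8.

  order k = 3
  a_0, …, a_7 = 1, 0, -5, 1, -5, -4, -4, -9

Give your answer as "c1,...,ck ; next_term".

0,1,1 ; -8

  a_3 = 0·-5 + 1·0 + 1·1 = 1
  a_4 = 0·1 + 1·-5 + 1·0 = -5
  a_5 = 0·-5 + 1·1 + 1·-5 = -4
  a_6 = 0·-4 + 1·-5 + 1·1 = -4
  a_7 = 0·-4 + 1·-4 + 1·-5 = -9
  a_8 = 0·-9 + 1·-4 + 1·-4 = -8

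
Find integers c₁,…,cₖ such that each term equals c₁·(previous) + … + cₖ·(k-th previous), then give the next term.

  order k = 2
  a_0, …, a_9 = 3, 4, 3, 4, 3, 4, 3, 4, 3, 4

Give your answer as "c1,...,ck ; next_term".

  a_2 = 0·4 + 1·3 = 3
  a_3 = 0·3 + 1·4 = 4
  a_4 = 0·4 + 1·3 = 3
  a_5 = 0·3 + 1·4 = 4
  a_6 = 0·4 + 1·3 = 3
  a_7 = 0·3 + 1·4 = 4
  a_8 = 0·4 + 1·3 = 3
  a_9 = 0·3 + 1·4 = 4
  a_10 = 0·4 + 1·3 = 3

0,1 ; 3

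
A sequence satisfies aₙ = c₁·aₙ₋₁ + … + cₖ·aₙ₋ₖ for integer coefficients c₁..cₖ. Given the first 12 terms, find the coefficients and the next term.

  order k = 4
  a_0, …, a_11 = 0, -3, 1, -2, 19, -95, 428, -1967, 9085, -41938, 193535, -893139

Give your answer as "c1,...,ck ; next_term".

-4,2,-3,4 ; 4121780

  a_4 = -4·-2 + 2·1 + -3·-3 + 4·0 = 19
  a_5 = -4·19 + 2·-2 + -3·1 + 4·-3 = -95
  a_6 = -4·-95 + 2·19 + -3·-2 + 4·1 = 428
  a_7 = -4·428 + 2·-95 + -3·19 + 4·-2 = -1967
  a_8 = -4·-1967 + 2·428 + -3·-95 + 4·19 = 9085
  a_9 = -4·9085 + 2·-1967 + -3·428 + 4·-95 = -41938
  a_10 = -4·-41938 + 2·9085 + -3·-1967 + 4·428 = 193535
  a_11 = -4·193535 + 2·-41938 + -3·9085 + 4·-1967 = -893139
  a_12 = -4·-893139 + 2·193535 + -3·-41938 + 4·9085 = 4121780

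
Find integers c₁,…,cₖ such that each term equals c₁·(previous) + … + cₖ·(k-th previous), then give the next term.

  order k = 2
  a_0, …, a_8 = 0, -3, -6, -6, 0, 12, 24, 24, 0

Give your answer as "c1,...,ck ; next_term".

  a_2 = 2·-3 + -2·0 = -6
  a_3 = 2·-6 + -2·-3 = -6
  a_4 = 2·-6 + -2·-6 = 0
  a_5 = 2·0 + -2·-6 = 12
  a_6 = 2·12 + -2·0 = 24
  a_7 = 2·24 + -2·12 = 24
  a_8 = 2·24 + -2·24 = 0
  a_9 = 2·0 + -2·24 = -48

2,-2 ; -48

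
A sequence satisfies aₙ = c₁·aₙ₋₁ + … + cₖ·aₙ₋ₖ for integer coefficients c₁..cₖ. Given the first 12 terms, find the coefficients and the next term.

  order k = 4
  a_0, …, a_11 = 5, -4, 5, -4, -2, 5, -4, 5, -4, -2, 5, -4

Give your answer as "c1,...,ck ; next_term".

  a_4 = -1·-4 + -1·5 + -1·-4 + -1·5 = -2
  a_5 = -1·-2 + -1·-4 + -1·5 + -1·-4 = 5
  a_6 = -1·5 + -1·-2 + -1·-4 + -1·5 = -4
  a_7 = -1·-4 + -1·5 + -1·-2 + -1·-4 = 5
  a_8 = -1·5 + -1·-4 + -1·5 + -1·-2 = -4
  a_9 = -1·-4 + -1·5 + -1·-4 + -1·5 = -2
  a_10 = -1·-2 + -1·-4 + -1·5 + -1·-4 = 5
  a_11 = -1·5 + -1·-2 + -1·-4 + -1·5 = -4
  a_12 = -1·-4 + -1·5 + -1·-2 + -1·-4 = 5

-1,-1,-1,-1 ; 5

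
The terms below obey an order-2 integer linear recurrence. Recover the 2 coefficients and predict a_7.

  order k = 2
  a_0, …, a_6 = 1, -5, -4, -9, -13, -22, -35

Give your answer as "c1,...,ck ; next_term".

1,1 ; -57

  a_2 = 1·-5 + 1·1 = -4
  a_3 = 1·-4 + 1·-5 = -9
  a_4 = 1·-9 + 1·-4 = -13
  a_5 = 1·-13 + 1·-9 = -22
  a_6 = 1·-22 + 1·-13 = -35
  a_7 = 1·-35 + 1·-22 = -57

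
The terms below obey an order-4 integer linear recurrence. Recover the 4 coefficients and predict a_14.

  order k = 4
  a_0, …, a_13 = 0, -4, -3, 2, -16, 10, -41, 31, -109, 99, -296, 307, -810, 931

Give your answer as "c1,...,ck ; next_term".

  a_4 = -1·2 + 2·-3 + 2·-4 + 1·0 = -16
  a_5 = -1·-16 + 2·2 + 2·-3 + 1·-4 = 10
  a_6 = -1·10 + 2·-16 + 2·2 + 1·-3 = -41
  a_7 = -1·-41 + 2·10 + 2·-16 + 1·2 = 31
  a_8 = -1·31 + 2·-41 + 2·10 + 1·-16 = -109
  a_9 = -1·-109 + 2·31 + 2·-41 + 1·10 = 99
  a_10 = -1·99 + 2·-109 + 2·31 + 1·-41 = -296
  a_11 = -1·-296 + 2·99 + 2·-109 + 1·31 = 307
  a_12 = -1·307 + 2·-296 + 2·99 + 1·-109 = -810
  a_13 = -1·-810 + 2·307 + 2·-296 + 1·99 = 931
  a_14 = -1·931 + 2·-810 + 2·307 + 1·-296 = -2233

-1,2,2,1 ; -2233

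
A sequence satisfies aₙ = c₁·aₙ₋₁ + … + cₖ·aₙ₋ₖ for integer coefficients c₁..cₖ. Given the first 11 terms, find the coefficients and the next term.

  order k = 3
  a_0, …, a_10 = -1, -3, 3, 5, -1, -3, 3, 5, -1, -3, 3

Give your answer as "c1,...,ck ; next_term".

  a_3 = 1·3 + -1·-3 + 1·-1 = 5
  a_4 = 1·5 + -1·3 + 1·-3 = -1
  a_5 = 1·-1 + -1·5 + 1·3 = -3
  a_6 = 1·-3 + -1·-1 + 1·5 = 3
  a_7 = 1·3 + -1·-3 + 1·-1 = 5
  a_8 = 1·5 + -1·3 + 1·-3 = -1
  a_9 = 1·-1 + -1·5 + 1·3 = -3
  a_10 = 1·-3 + -1·-1 + 1·5 = 3
  a_11 = 1·3 + -1·-3 + 1·-1 = 5

1,-1,1 ; 5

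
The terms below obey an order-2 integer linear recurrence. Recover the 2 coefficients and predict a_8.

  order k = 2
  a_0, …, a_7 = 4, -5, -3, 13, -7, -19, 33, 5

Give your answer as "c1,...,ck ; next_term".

-1,-2 ; -71

  a_2 = -1·-5 + -2·4 = -3
  a_3 = -1·-3 + -2·-5 = 13
  a_4 = -1·13 + -2·-3 = -7
  a_5 = -1·-7 + -2·13 = -19
  a_6 = -1·-19 + -2·-7 = 33
  a_7 = -1·33 + -2·-19 = 5
  a_8 = -1·5 + -2·33 = -71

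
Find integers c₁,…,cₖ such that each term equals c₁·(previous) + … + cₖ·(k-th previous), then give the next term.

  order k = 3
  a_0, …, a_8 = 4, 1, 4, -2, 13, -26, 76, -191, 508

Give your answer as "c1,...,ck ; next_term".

-2,2,1 ; -1322

  a_3 = -2·4 + 2·1 + 1·4 = -2
  a_4 = -2·-2 + 2·4 + 1·1 = 13
  a_5 = -2·13 + 2·-2 + 1·4 = -26
  a_6 = -2·-26 + 2·13 + 1·-2 = 76
  a_7 = -2·76 + 2·-26 + 1·13 = -191
  a_8 = -2·-191 + 2·76 + 1·-26 = 508
  a_9 = -2·508 + 2·-191 + 1·76 = -1322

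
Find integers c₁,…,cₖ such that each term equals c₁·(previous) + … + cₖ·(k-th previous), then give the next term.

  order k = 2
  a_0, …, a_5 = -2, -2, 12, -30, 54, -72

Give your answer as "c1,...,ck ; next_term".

-3,-3 ; 54

  a_2 = -3·-2 + -3·-2 = 12
  a_3 = -3·12 + -3·-2 = -30
  a_4 = -3·-30 + -3·12 = 54
  a_5 = -3·54 + -3·-30 = -72
  a_6 = -3·-72 + -3·54 = 54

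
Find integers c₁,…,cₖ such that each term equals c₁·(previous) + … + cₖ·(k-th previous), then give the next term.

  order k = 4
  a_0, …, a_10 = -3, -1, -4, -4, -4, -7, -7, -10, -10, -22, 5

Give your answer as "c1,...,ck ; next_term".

-3,1,3,3 ; -97

  a_4 = -3·-4 + 1·-4 + 3·-1 + 3·-3 = -4
  a_5 = -3·-4 + 1·-4 + 3·-4 + 3·-1 = -7
  a_6 = -3·-7 + 1·-4 + 3·-4 + 3·-4 = -7
  a_7 = -3·-7 + 1·-7 + 3·-4 + 3·-4 = -10
  a_8 = -3·-10 + 1·-7 + 3·-7 + 3·-4 = -10
  a_9 = -3·-10 + 1·-10 + 3·-7 + 3·-7 = -22
  a_10 = -3·-22 + 1·-10 + 3·-10 + 3·-7 = 5
  a_11 = -3·5 + 1·-22 + 3·-10 + 3·-10 = -97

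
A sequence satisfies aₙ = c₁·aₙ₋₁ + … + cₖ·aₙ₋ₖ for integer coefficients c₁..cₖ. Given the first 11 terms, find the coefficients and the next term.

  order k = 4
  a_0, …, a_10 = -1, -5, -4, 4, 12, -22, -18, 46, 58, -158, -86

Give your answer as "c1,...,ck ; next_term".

  a_4 = -1·4 + -2·-4 + -2·-5 + 2·-1 = 12
  a_5 = -1·12 + -2·4 + -2·-4 + 2·-5 = -22
  a_6 = -1·-22 + -2·12 + -2·4 + 2·-4 = -18
  a_7 = -1·-18 + -2·-22 + -2·12 + 2·4 = 46
  a_8 = -1·46 + -2·-18 + -2·-22 + 2·12 = 58
  a_9 = -1·58 + -2·46 + -2·-18 + 2·-22 = -158
  a_10 = -1·-158 + -2·58 + -2·46 + 2·-18 = -86
  a_11 = -1·-86 + -2·-158 + -2·58 + 2·46 = 378

-1,-2,-2,2 ; 378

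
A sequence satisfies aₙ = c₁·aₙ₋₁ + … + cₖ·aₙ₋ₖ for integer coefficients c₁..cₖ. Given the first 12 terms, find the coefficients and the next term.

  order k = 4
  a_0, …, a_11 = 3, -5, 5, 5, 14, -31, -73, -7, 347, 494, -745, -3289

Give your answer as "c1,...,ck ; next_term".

1,-3,-3,3 ; -1495

  a_4 = 1·5 + -3·5 + -3·-5 + 3·3 = 14
  a_5 = 1·14 + -3·5 + -3·5 + 3·-5 = -31
  a_6 = 1·-31 + -3·14 + -3·5 + 3·5 = -73
  a_7 = 1·-73 + -3·-31 + -3·14 + 3·5 = -7
  a_8 = 1·-7 + -3·-73 + -3·-31 + 3·14 = 347
  a_9 = 1·347 + -3·-7 + -3·-73 + 3·-31 = 494
  a_10 = 1·494 + -3·347 + -3·-7 + 3·-73 = -745
  a_11 = 1·-745 + -3·494 + -3·347 + 3·-7 = -3289
  a_12 = 1·-3289 + -3·-745 + -3·494 + 3·347 = -1495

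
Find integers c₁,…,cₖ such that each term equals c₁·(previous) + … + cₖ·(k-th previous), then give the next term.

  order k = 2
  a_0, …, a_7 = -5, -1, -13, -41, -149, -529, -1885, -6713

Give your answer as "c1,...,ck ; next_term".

  a_2 = 3·-1 + 2·-5 = -13
  a_3 = 3·-13 + 2·-1 = -41
  a_4 = 3·-41 + 2·-13 = -149
  a_5 = 3·-149 + 2·-41 = -529
  a_6 = 3·-529 + 2·-149 = -1885
  a_7 = 3·-1885 + 2·-529 = -6713
  a_8 = 3·-6713 + 2·-1885 = -23909

3,2 ; -23909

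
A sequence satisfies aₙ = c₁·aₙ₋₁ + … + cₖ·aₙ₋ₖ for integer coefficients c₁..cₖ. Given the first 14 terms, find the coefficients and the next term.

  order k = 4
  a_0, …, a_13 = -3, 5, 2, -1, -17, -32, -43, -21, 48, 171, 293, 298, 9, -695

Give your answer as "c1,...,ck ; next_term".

2,-1,-2,1 ; -1702

  a_4 = 2·-1 + -1·2 + -2·5 + 1·-3 = -17
  a_5 = 2·-17 + -1·-1 + -2·2 + 1·5 = -32
  a_6 = 2·-32 + -1·-17 + -2·-1 + 1·2 = -43
  a_7 = 2·-43 + -1·-32 + -2·-17 + 1·-1 = -21
  a_8 = 2·-21 + -1·-43 + -2·-32 + 1·-17 = 48
  a_9 = 2·48 + -1·-21 + -2·-43 + 1·-32 = 171
  a_10 = 2·171 + -1·48 + -2·-21 + 1·-43 = 293
  a_11 = 2·293 + -1·171 + -2·48 + 1·-21 = 298
  a_12 = 2·298 + -1·293 + -2·171 + 1·48 = 9
  a_13 = 2·9 + -1·298 + -2·293 + 1·171 = -695
  a_14 = 2·-695 + -1·9 + -2·298 + 1·293 = -1702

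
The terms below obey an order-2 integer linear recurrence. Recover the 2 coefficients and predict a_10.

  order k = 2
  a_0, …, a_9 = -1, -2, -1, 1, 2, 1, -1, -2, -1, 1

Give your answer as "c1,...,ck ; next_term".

  a_2 = 1·-2 + -1·-1 = -1
  a_3 = 1·-1 + -1·-2 = 1
  a_4 = 1·1 + -1·-1 = 2
  a_5 = 1·2 + -1·1 = 1
  a_6 = 1·1 + -1·2 = -1
  a_7 = 1·-1 + -1·1 = -2
  a_8 = 1·-2 + -1·-1 = -1
  a_9 = 1·-1 + -1·-2 = 1
  a_10 = 1·1 + -1·-1 = 2

1,-1 ; 2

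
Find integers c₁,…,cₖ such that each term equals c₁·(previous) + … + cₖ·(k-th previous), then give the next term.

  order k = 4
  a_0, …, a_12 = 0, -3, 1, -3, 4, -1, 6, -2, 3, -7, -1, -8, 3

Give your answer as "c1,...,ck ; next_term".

  a_4 = 0·-3 + 1·1 + -1·-3 + -1·0 = 4
  a_5 = 0·4 + 1·-3 + -1·1 + -1·-3 = -1
  a_6 = 0·-1 + 1·4 + -1·-3 + -1·1 = 6
  a_7 = 0·6 + 1·-1 + -1·4 + -1·-3 = -2
  a_8 = 0·-2 + 1·6 + -1·-1 + -1·4 = 3
  a_9 = 0·3 + 1·-2 + -1·6 + -1·-1 = -7
  a_10 = 0·-7 + 1·3 + -1·-2 + -1·6 = -1
  a_11 = 0·-1 + 1·-7 + -1·3 + -1·-2 = -8
  a_12 = 0·-8 + 1·-1 + -1·-7 + -1·3 = 3
  a_13 = 0·3 + 1·-8 + -1·-1 + -1·-7 = 0

0,1,-1,-1 ; 0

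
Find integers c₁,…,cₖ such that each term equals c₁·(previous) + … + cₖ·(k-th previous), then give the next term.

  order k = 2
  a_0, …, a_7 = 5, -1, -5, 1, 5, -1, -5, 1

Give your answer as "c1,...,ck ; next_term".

0,-1 ; 5

  a_2 = 0·-1 + -1·5 = -5
  a_3 = 0·-5 + -1·-1 = 1
  a_4 = 0·1 + -1·-5 = 5
  a_5 = 0·5 + -1·1 = -1
  a_6 = 0·-1 + -1·5 = -5
  a_7 = 0·-5 + -1·-1 = 1
  a_8 = 0·1 + -1·-5 = 5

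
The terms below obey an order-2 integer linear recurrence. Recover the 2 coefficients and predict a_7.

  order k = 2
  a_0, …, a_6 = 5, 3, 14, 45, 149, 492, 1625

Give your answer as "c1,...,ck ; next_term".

3,1 ; 5367

  a_2 = 3·3 + 1·5 = 14
  a_3 = 3·14 + 1·3 = 45
  a_4 = 3·45 + 1·14 = 149
  a_5 = 3·149 + 1·45 = 492
  a_6 = 3·492 + 1·149 = 1625
  a_7 = 3·1625 + 1·492 = 5367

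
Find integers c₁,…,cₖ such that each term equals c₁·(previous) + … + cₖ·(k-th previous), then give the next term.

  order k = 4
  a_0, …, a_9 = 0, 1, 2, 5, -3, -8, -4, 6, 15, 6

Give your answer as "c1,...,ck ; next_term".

  a_4 = 0·5 + -1·2 + -1·1 + -1·0 = -3
  a_5 = 0·-3 + -1·5 + -1·2 + -1·1 = -8
  a_6 = 0·-8 + -1·-3 + -1·5 + -1·2 = -4
  a_7 = 0·-4 + -1·-8 + -1·-3 + -1·5 = 6
  a_8 = 0·6 + -1·-4 + -1·-8 + -1·-3 = 15
  a_9 = 0·15 + -1·6 + -1·-4 + -1·-8 = 6
  a_10 = 0·6 + -1·15 + -1·6 + -1·-4 = -17

0,-1,-1,-1 ; -17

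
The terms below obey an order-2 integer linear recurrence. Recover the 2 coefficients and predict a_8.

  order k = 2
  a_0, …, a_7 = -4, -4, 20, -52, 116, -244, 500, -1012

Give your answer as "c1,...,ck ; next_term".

  a_2 = -3·-4 + -2·-4 = 20
  a_3 = -3·20 + -2·-4 = -52
  a_4 = -3·-52 + -2·20 = 116
  a_5 = -3·116 + -2·-52 = -244
  a_6 = -3·-244 + -2·116 = 500
  a_7 = -3·500 + -2·-244 = -1012
  a_8 = -3·-1012 + -2·500 = 2036

-3,-2 ; 2036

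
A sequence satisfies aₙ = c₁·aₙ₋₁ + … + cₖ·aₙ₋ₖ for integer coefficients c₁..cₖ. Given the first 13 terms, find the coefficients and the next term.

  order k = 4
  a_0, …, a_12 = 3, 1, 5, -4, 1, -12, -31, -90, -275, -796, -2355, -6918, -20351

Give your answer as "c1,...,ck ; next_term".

  a_4 = 2·-4 + 3·5 + 0·1 + -2·3 = 1
  a_5 = 2·1 + 3·-4 + 0·5 + -2·1 = -12
  a_6 = 2·-12 + 3·1 + 0·-4 + -2·5 = -31
  a_7 = 2·-31 + 3·-12 + 0·1 + -2·-4 = -90
  a_8 = 2·-90 + 3·-31 + 0·-12 + -2·1 = -275
  a_9 = 2·-275 + 3·-90 + 0·-31 + -2·-12 = -796
  a_10 = 2·-796 + 3·-275 + 0·-90 + -2·-31 = -2355
  a_11 = 2·-2355 + 3·-796 + 0·-275 + -2·-90 = -6918
  a_12 = 2·-6918 + 3·-2355 + 0·-796 + -2·-275 = -20351
  a_13 = 2·-20351 + 3·-6918 + 0·-2355 + -2·-796 = -59864

2,3,0,-2 ; -59864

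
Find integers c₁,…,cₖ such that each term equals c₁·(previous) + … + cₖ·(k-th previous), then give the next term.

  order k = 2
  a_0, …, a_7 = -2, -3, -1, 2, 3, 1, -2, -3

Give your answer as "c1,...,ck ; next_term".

1,-1 ; -1

  a_2 = 1·-3 + -1·-2 = -1
  a_3 = 1·-1 + -1·-3 = 2
  a_4 = 1·2 + -1·-1 = 3
  a_5 = 1·3 + -1·2 = 1
  a_6 = 1·1 + -1·3 = -2
  a_7 = 1·-2 + -1·1 = -3
  a_8 = 1·-3 + -1·-2 = -1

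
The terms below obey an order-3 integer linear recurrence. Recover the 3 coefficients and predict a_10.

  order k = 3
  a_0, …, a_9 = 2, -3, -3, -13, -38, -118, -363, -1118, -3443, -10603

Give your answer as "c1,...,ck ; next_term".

2,3,1 ; -32653

  a_3 = 2·-3 + 3·-3 + 1·2 = -13
  a_4 = 2·-13 + 3·-3 + 1·-3 = -38
  a_5 = 2·-38 + 3·-13 + 1·-3 = -118
  a_6 = 2·-118 + 3·-38 + 1·-13 = -363
  a_7 = 2·-363 + 3·-118 + 1·-38 = -1118
  a_8 = 2·-1118 + 3·-363 + 1·-118 = -3443
  a_9 = 2·-3443 + 3·-1118 + 1·-363 = -10603
  a_10 = 2·-10603 + 3·-3443 + 1·-1118 = -32653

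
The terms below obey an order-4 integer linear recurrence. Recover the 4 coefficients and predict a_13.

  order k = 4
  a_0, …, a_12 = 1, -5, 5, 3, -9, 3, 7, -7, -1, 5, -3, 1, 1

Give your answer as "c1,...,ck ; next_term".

  a_4 = -1·3 + -2·5 + -1·-5 + -1·1 = -9
  a_5 = -1·-9 + -2·3 + -1·5 + -1·-5 = 3
  a_6 = -1·3 + -2·-9 + -1·3 + -1·5 = 7
  a_7 = -1·7 + -2·3 + -1·-9 + -1·3 = -7
  a_8 = -1·-7 + -2·7 + -1·3 + -1·-9 = -1
  a_9 = -1·-1 + -2·-7 + -1·7 + -1·3 = 5
  a_10 = -1·5 + -2·-1 + -1·-7 + -1·7 = -3
  a_11 = -1·-3 + -2·5 + -1·-1 + -1·-7 = 1
  a_12 = -1·1 + -2·-3 + -1·5 + -1·-1 = 1
  a_13 = -1·1 + -2·1 + -1·-3 + -1·5 = -5

-1,-2,-1,-1 ; -5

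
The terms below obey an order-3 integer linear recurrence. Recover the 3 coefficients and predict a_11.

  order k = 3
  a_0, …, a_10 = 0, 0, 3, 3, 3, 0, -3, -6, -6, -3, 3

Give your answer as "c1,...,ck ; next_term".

  a_3 = 1·3 + 0·0 + -1·0 = 3
  a_4 = 1·3 + 0·3 + -1·0 = 3
  a_5 = 1·3 + 0·3 + -1·3 = 0
  a_6 = 1·0 + 0·3 + -1·3 = -3
  a_7 = 1·-3 + 0·0 + -1·3 = -6
  a_8 = 1·-6 + 0·-3 + -1·0 = -6
  a_9 = 1·-6 + 0·-6 + -1·-3 = -3
  a_10 = 1·-3 + 0·-6 + -1·-6 = 3
  a_11 = 1·3 + 0·-3 + -1·-6 = 9

1,0,-1 ; 9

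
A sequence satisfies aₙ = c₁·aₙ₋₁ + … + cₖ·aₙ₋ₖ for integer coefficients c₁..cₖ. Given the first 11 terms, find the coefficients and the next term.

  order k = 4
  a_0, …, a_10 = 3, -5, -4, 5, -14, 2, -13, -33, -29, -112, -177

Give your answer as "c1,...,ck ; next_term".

1,2,1,-2 ; -364

  a_4 = 1·5 + 2·-4 + 1·-5 + -2·3 = -14
  a_5 = 1·-14 + 2·5 + 1·-4 + -2·-5 = 2
  a_6 = 1·2 + 2·-14 + 1·5 + -2·-4 = -13
  a_7 = 1·-13 + 2·2 + 1·-14 + -2·5 = -33
  a_8 = 1·-33 + 2·-13 + 1·2 + -2·-14 = -29
  a_9 = 1·-29 + 2·-33 + 1·-13 + -2·2 = -112
  a_10 = 1·-112 + 2·-29 + 1·-33 + -2·-13 = -177
  a_11 = 1·-177 + 2·-112 + 1·-29 + -2·-33 = -364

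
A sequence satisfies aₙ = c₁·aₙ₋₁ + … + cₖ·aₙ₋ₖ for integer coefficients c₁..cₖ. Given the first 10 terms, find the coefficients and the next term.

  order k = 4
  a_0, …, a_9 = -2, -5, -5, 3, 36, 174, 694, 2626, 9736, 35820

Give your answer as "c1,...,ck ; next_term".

4,0,-4,-2 ; 131388

  a_4 = 4·3 + 0·-5 + -4·-5 + -2·-2 = 36
  a_5 = 4·36 + 0·3 + -4·-5 + -2·-5 = 174
  a_6 = 4·174 + 0·36 + -4·3 + -2·-5 = 694
  a_7 = 4·694 + 0·174 + -4·36 + -2·3 = 2626
  a_8 = 4·2626 + 0·694 + -4·174 + -2·36 = 9736
  a_9 = 4·9736 + 0·2626 + -4·694 + -2·174 = 35820
  a_10 = 4·35820 + 0·9736 + -4·2626 + -2·694 = 131388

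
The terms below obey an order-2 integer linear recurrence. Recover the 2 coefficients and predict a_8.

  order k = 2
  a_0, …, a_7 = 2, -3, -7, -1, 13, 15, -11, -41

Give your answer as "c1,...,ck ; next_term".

  a_2 = 1·-3 + -2·2 = -7
  a_3 = 1·-7 + -2·-3 = -1
  a_4 = 1·-1 + -2·-7 = 13
  a_5 = 1·13 + -2·-1 = 15
  a_6 = 1·15 + -2·13 = -11
  a_7 = 1·-11 + -2·15 = -41
  a_8 = 1·-41 + -2·-11 = -19

1,-2 ; -19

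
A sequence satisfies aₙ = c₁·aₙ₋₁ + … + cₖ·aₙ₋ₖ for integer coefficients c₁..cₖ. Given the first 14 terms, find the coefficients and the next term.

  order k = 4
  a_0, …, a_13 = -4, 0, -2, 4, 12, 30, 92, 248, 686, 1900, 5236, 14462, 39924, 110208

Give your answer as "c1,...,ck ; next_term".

2,2,1,-2 ; 304254

  a_4 = 2·4 + 2·-2 + 1·0 + -2·-4 = 12
  a_5 = 2·12 + 2·4 + 1·-2 + -2·0 = 30
  a_6 = 2·30 + 2·12 + 1·4 + -2·-2 = 92
  a_7 = 2·92 + 2·30 + 1·12 + -2·4 = 248
  a_8 = 2·248 + 2·92 + 1·30 + -2·12 = 686
  a_9 = 2·686 + 2·248 + 1·92 + -2·30 = 1900
  a_10 = 2·1900 + 2·686 + 1·248 + -2·92 = 5236
  a_11 = 2·5236 + 2·1900 + 1·686 + -2·248 = 14462
  a_12 = 2·14462 + 2·5236 + 1·1900 + -2·686 = 39924
  a_13 = 2·39924 + 2·14462 + 1·5236 + -2·1900 = 110208
  a_14 = 2·110208 + 2·39924 + 1·14462 + -2·5236 = 304254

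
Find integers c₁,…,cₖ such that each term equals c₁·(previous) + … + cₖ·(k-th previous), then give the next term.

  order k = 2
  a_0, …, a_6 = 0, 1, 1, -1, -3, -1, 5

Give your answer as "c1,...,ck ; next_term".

  a_2 = 1·1 + -2·0 = 1
  a_3 = 1·1 + -2·1 = -1
  a_4 = 1·-1 + -2·1 = -3
  a_5 = 1·-3 + -2·-1 = -1
  a_6 = 1·-1 + -2·-3 = 5
  a_7 = 1·5 + -2·-1 = 7

1,-2 ; 7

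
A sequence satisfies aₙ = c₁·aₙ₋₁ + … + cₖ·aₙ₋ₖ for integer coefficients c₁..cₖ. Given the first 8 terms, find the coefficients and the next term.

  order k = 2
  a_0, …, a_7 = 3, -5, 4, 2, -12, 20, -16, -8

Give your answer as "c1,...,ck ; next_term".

  a_2 = -2·-5 + -2·3 = 4
  a_3 = -2·4 + -2·-5 = 2
  a_4 = -2·2 + -2·4 = -12
  a_5 = -2·-12 + -2·2 = 20
  a_6 = -2·20 + -2·-12 = -16
  a_7 = -2·-16 + -2·20 = -8
  a_8 = -2·-8 + -2·-16 = 48

-2,-2 ; 48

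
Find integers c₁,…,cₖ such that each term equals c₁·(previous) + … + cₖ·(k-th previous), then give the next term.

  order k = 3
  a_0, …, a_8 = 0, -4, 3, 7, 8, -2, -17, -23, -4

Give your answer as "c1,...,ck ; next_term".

  a_3 = 1·3 + -1·-4 + -1·0 = 7
  a_4 = 1·7 + -1·3 + -1·-4 = 8
  a_5 = 1·8 + -1·7 + -1·3 = -2
  a_6 = 1·-2 + -1·8 + -1·7 = -17
  a_7 = 1·-17 + -1·-2 + -1·8 = -23
  a_8 = 1·-23 + -1·-17 + -1·-2 = -4
  a_9 = 1·-4 + -1·-23 + -1·-17 = 36

1,-1,-1 ; 36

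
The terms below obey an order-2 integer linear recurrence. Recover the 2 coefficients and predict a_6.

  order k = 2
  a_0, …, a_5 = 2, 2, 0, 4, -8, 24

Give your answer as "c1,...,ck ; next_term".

-2,2 ; -64

  a_2 = -2·2 + 2·2 = 0
  a_3 = -2·0 + 2·2 = 4
  a_4 = -2·4 + 2·0 = -8
  a_5 = -2·-8 + 2·4 = 24
  a_6 = -2·24 + 2·-8 = -64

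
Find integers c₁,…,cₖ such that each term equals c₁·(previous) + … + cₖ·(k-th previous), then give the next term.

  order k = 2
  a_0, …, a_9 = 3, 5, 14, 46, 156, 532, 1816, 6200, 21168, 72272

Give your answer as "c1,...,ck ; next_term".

4,-2 ; 246752

  a_2 = 4·5 + -2·3 = 14
  a_3 = 4·14 + -2·5 = 46
  a_4 = 4·46 + -2·14 = 156
  a_5 = 4·156 + -2·46 = 532
  a_6 = 4·532 + -2·156 = 1816
  a_7 = 4·1816 + -2·532 = 6200
  a_8 = 4·6200 + -2·1816 = 21168
  a_9 = 4·21168 + -2·6200 = 72272
  a_10 = 4·72272 + -2·21168 = 246752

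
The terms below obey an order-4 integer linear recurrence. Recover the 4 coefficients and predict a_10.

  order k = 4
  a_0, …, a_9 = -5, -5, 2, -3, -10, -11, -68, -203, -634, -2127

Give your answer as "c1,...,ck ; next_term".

  a_4 = 2·-3 + 3·2 + 4·-5 + -2·-5 = -10
  a_5 = 2·-10 + 3·-3 + 4·2 + -2·-5 = -11
  a_6 = 2·-11 + 3·-10 + 4·-3 + -2·2 = -68
  a_7 = 2·-68 + 3·-11 + 4·-10 + -2·-3 = -203
  a_8 = 2·-203 + 3·-68 + 4·-11 + -2·-10 = -634
  a_9 = 2·-634 + 3·-203 + 4·-68 + -2·-11 = -2127
  a_10 = 2·-2127 + 3·-634 + 4·-203 + -2·-68 = -6832

2,3,4,-2 ; -6832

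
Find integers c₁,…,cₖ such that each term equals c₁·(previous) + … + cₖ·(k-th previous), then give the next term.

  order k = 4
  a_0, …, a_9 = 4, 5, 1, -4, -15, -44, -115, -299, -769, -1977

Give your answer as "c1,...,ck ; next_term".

2,2,-1,-1 ; -5078

  a_4 = 2·-4 + 2·1 + -1·5 + -1·4 = -15
  a_5 = 2·-15 + 2·-4 + -1·1 + -1·5 = -44
  a_6 = 2·-44 + 2·-15 + -1·-4 + -1·1 = -115
  a_7 = 2·-115 + 2·-44 + -1·-15 + -1·-4 = -299
  a_8 = 2·-299 + 2·-115 + -1·-44 + -1·-15 = -769
  a_9 = 2·-769 + 2·-299 + -1·-115 + -1·-44 = -1977
  a_10 = 2·-1977 + 2·-769 + -1·-299 + -1·-115 = -5078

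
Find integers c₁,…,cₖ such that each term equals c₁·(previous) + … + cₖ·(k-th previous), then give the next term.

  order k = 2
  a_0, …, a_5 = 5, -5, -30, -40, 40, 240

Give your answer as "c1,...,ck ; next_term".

2,-4 ; 320

  a_2 = 2·-5 + -4·5 = -30
  a_3 = 2·-30 + -4·-5 = -40
  a_4 = 2·-40 + -4·-30 = 40
  a_5 = 2·40 + -4·-40 = 240
  a_6 = 2·240 + -4·40 = 320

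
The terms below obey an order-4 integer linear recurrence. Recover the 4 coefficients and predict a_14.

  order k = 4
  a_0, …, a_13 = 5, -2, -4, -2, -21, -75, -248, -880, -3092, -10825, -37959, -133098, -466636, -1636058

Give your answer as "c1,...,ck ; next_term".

3,1,3,-1 ; -5736145

  a_4 = 3·-2 + 1·-4 + 3·-2 + -1·5 = -21
  a_5 = 3·-21 + 1·-2 + 3·-4 + -1·-2 = -75
  a_6 = 3·-75 + 1·-21 + 3·-2 + -1·-4 = -248
  a_7 = 3·-248 + 1·-75 + 3·-21 + -1·-2 = -880
  a_8 = 3·-880 + 1·-248 + 3·-75 + -1·-21 = -3092
  a_9 = 3·-3092 + 1·-880 + 3·-248 + -1·-75 = -10825
  a_10 = 3·-10825 + 1·-3092 + 3·-880 + -1·-248 = -37959
  a_11 = 3·-37959 + 1·-10825 + 3·-3092 + -1·-880 = -133098
  a_12 = 3·-133098 + 1·-37959 + 3·-10825 + -1·-3092 = -466636
  a_13 = 3·-466636 + 1·-133098 + 3·-37959 + -1·-10825 = -1636058
  a_14 = 3·-1636058 + 1·-466636 + 3·-133098 + -1·-37959 = -5736145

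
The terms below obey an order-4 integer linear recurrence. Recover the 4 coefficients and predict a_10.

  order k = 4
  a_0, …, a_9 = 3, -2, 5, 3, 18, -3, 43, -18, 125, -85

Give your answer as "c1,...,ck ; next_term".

  a_4 = 0·3 + 2·5 + -1·-2 + 2·3 = 18
  a_5 = 0·18 + 2·3 + -1·5 + 2·-2 = -3
  a_6 = 0·-3 + 2·18 + -1·3 + 2·5 = 43
  a_7 = 0·43 + 2·-3 + -1·18 + 2·3 = -18
  a_8 = 0·-18 + 2·43 + -1·-3 + 2·18 = 125
  a_9 = 0·125 + 2·-18 + -1·43 + 2·-3 = -85
  a_10 = 0·-85 + 2·125 + -1·-18 + 2·43 = 354

0,2,-1,2 ; 354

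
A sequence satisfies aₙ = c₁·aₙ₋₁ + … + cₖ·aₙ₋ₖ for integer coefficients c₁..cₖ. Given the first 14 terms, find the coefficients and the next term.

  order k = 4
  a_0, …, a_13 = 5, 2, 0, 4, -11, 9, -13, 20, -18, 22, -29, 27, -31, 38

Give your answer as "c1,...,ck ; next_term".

  a_4 = -1·4 + 0·0 + -1·2 + -1·5 = -11
  a_5 = -1·-11 + 0·4 + -1·0 + -1·2 = 9
  a_6 = -1·9 + 0·-11 + -1·4 + -1·0 = -13
  a_7 = -1·-13 + 0·9 + -1·-11 + -1·4 = 20
  a_8 = -1·20 + 0·-13 + -1·9 + -1·-11 = -18
  a_9 = -1·-18 + 0·20 + -1·-13 + -1·9 = 22
  a_10 = -1·22 + 0·-18 + -1·20 + -1·-13 = -29
  a_11 = -1·-29 + 0·22 + -1·-18 + -1·20 = 27
  a_12 = -1·27 + 0·-29 + -1·22 + -1·-18 = -31
  a_13 = -1·-31 + 0·27 + -1·-29 + -1·22 = 38
  a_14 = -1·38 + 0·-31 + -1·27 + -1·-29 = -36

-1,0,-1,-1 ; -36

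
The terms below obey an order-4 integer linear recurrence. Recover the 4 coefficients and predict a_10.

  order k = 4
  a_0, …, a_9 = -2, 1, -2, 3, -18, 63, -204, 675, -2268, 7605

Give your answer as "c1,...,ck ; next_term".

  a_4 = -3·3 + 0·-2 + -3·1 + 3·-2 = -18
  a_5 = -3·-18 + 0·3 + -3·-2 + 3·1 = 63
  a_6 = -3·63 + 0·-18 + -3·3 + 3·-2 = -204
  a_7 = -3·-204 + 0·63 + -3·-18 + 3·3 = 675
  a_8 = -3·675 + 0·-204 + -3·63 + 3·-18 = -2268
  a_9 = -3·-2268 + 0·675 + -3·-204 + 3·63 = 7605
  a_10 = -3·7605 + 0·-2268 + -3·675 + 3·-204 = -25452

-3,0,-3,3 ; -25452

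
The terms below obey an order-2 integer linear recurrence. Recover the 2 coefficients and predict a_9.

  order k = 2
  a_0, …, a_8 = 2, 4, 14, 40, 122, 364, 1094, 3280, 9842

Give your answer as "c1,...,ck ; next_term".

2,3 ; 29524

  a_2 = 2·4 + 3·2 = 14
  a_3 = 2·14 + 3·4 = 40
  a_4 = 2·40 + 3·14 = 122
  a_5 = 2·122 + 3·40 = 364
  a_6 = 2·364 + 3·122 = 1094
  a_7 = 2·1094 + 3·364 = 3280
  a_8 = 2·3280 + 3·1094 = 9842
  a_9 = 2·9842 + 3·3280 = 29524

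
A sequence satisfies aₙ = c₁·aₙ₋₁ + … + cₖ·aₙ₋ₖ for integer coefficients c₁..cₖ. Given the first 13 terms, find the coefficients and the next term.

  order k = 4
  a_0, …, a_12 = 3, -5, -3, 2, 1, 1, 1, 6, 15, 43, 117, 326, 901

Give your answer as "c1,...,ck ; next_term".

2,2,0,1 ; 2497

  a_4 = 2·2 + 2·-3 + 0·-5 + 1·3 = 1
  a_5 = 2·1 + 2·2 + 0·-3 + 1·-5 = 1
  a_6 = 2·1 + 2·1 + 0·2 + 1·-3 = 1
  a_7 = 2·1 + 2·1 + 0·1 + 1·2 = 6
  a_8 = 2·6 + 2·1 + 0·1 + 1·1 = 15
  a_9 = 2·15 + 2·6 + 0·1 + 1·1 = 43
  a_10 = 2·43 + 2·15 + 0·6 + 1·1 = 117
  a_11 = 2·117 + 2·43 + 0·15 + 1·6 = 326
  a_12 = 2·326 + 2·117 + 0·43 + 1·15 = 901
  a_13 = 2·901 + 2·326 + 0·117 + 1·43 = 2497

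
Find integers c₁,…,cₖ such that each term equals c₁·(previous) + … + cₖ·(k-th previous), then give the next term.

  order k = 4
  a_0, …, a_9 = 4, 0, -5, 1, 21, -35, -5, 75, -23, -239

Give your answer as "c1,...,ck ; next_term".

-2,-3,-2,2 ; 387

  a_4 = -2·1 + -3·-5 + -2·0 + 2·4 = 21
  a_5 = -2·21 + -3·1 + -2·-5 + 2·0 = -35
  a_6 = -2·-35 + -3·21 + -2·1 + 2·-5 = -5
  a_7 = -2·-5 + -3·-35 + -2·21 + 2·1 = 75
  a_8 = -2·75 + -3·-5 + -2·-35 + 2·21 = -23
  a_9 = -2·-23 + -3·75 + -2·-5 + 2·-35 = -239
  a_10 = -2·-239 + -3·-23 + -2·75 + 2·-5 = 387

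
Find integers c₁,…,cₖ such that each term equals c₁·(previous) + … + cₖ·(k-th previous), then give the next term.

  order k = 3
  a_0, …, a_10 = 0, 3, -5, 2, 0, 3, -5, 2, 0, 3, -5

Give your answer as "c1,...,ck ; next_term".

  a_3 = -1·-5 + -1·3 + -1·0 = 2
  a_4 = -1·2 + -1·-5 + -1·3 = 0
  a_5 = -1·0 + -1·2 + -1·-5 = 3
  a_6 = -1·3 + -1·0 + -1·2 = -5
  a_7 = -1·-5 + -1·3 + -1·0 = 2
  a_8 = -1·2 + -1·-5 + -1·3 = 0
  a_9 = -1·0 + -1·2 + -1·-5 = 3
  a_10 = -1·3 + -1·0 + -1·2 = -5
  a_11 = -1·-5 + -1·3 + -1·0 = 2

-1,-1,-1 ; 2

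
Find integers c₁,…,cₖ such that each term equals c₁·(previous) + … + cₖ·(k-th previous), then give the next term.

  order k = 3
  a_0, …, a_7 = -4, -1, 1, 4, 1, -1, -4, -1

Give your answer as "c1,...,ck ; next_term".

  a_3 = 0·1 + 0·-1 + -1·-4 = 4
  a_4 = 0·4 + 0·1 + -1·-1 = 1
  a_5 = 0·1 + 0·4 + -1·1 = -1
  a_6 = 0·-1 + 0·1 + -1·4 = -4
  a_7 = 0·-4 + 0·-1 + -1·1 = -1
  a_8 = 0·-1 + 0·-4 + -1·-1 = 1

0,0,-1 ; 1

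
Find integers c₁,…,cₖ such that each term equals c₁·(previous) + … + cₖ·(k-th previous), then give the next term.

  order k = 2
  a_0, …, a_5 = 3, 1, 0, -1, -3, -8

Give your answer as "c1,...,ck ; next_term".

  a_2 = 3·1 + -1·3 = 0
  a_3 = 3·0 + -1·1 = -1
  a_4 = 3·-1 + -1·0 = -3
  a_5 = 3·-3 + -1·-1 = -8
  a_6 = 3·-8 + -1·-3 = -21

3,-1 ; -21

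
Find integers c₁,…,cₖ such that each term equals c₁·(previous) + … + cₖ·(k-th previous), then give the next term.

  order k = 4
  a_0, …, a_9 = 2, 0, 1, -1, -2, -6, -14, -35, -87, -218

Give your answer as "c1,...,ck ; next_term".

3,-1,-1,1 ; -546

  a_4 = 3·-1 + -1·1 + -1·0 + 1·2 = -2
  a_5 = 3·-2 + -1·-1 + -1·1 + 1·0 = -6
  a_6 = 3·-6 + -1·-2 + -1·-1 + 1·1 = -14
  a_7 = 3·-14 + -1·-6 + -1·-2 + 1·-1 = -35
  a_8 = 3·-35 + -1·-14 + -1·-6 + 1·-2 = -87
  a_9 = 3·-87 + -1·-35 + -1·-14 + 1·-6 = -218
  a_10 = 3·-218 + -1·-87 + -1·-35 + 1·-14 = -546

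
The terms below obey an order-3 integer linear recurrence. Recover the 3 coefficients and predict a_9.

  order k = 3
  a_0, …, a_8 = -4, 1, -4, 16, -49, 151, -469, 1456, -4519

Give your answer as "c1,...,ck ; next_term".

  a_3 = -3·-4 + 0·1 + -1·-4 = 16
  a_4 = -3·16 + 0·-4 + -1·1 = -49
  a_5 = -3·-49 + 0·16 + -1·-4 = 151
  a_6 = -3·151 + 0·-49 + -1·16 = -469
  a_7 = -3·-469 + 0·151 + -1·-49 = 1456
  a_8 = -3·1456 + 0·-469 + -1·151 = -4519
  a_9 = -3·-4519 + 0·1456 + -1·-469 = 14026

-3,0,-1 ; 14026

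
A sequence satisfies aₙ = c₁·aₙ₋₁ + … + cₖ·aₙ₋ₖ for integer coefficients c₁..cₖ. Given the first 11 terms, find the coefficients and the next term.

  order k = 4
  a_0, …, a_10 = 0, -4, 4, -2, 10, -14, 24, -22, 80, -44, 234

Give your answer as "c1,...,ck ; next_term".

  a_4 = 1·-2 + 2·4 + -1·-4 + 4·0 = 10
  a_5 = 1·10 + 2·-2 + -1·4 + 4·-4 = -14
  a_6 = 1·-14 + 2·10 + -1·-2 + 4·4 = 24
  a_7 = 1·24 + 2·-14 + -1·10 + 4·-2 = -22
  a_8 = 1·-22 + 2·24 + -1·-14 + 4·10 = 80
  a_9 = 1·80 + 2·-22 + -1·24 + 4·-14 = -44
  a_10 = 1·-44 + 2·80 + -1·-22 + 4·24 = 234
  a_11 = 1·234 + 2·-44 + -1·80 + 4·-22 = -22

1,2,-1,4 ; -22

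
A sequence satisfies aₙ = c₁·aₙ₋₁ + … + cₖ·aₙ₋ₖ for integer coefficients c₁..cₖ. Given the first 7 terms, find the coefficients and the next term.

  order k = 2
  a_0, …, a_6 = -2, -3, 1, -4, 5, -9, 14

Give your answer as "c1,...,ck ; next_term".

  a_2 = -1·-3 + 1·-2 = 1
  a_3 = -1·1 + 1·-3 = -4
  a_4 = -1·-4 + 1·1 = 5
  a_5 = -1·5 + 1·-4 = -9
  a_6 = -1·-9 + 1·5 = 14
  a_7 = -1·14 + 1·-9 = -23

-1,1 ; -23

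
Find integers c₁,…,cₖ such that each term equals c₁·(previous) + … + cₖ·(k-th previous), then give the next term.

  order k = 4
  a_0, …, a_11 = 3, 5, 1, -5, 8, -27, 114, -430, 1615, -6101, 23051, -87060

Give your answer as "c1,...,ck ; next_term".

  a_4 = -3·-5 + 2·1 + -3·5 + 2·3 = 8
  a_5 = -3·8 + 2·-5 + -3·1 + 2·5 = -27
  a_6 = -3·-27 + 2·8 + -3·-5 + 2·1 = 114
  a_7 = -3·114 + 2·-27 + -3·8 + 2·-5 = -430
  a_8 = -3·-430 + 2·114 + -3·-27 + 2·8 = 1615
  a_9 = -3·1615 + 2·-430 + -3·114 + 2·-27 = -6101
  a_10 = -3·-6101 + 2·1615 + -3·-430 + 2·114 = 23051
  a_11 = -3·23051 + 2·-6101 + -3·1615 + 2·-430 = -87060
  a_12 = -3·-87060 + 2·23051 + -3·-6101 + 2·1615 = 328815

-3,2,-3,2 ; 328815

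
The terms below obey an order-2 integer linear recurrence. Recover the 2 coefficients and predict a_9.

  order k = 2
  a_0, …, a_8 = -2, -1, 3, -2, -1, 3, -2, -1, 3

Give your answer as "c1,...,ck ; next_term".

  a_2 = -1·-1 + -1·-2 = 3
  a_3 = -1·3 + -1·-1 = -2
  a_4 = -1·-2 + -1·3 = -1
  a_5 = -1·-1 + -1·-2 = 3
  a_6 = -1·3 + -1·-1 = -2
  a_7 = -1·-2 + -1·3 = -1
  a_8 = -1·-1 + -1·-2 = 3
  a_9 = -1·3 + -1·-1 = -2

-1,-1 ; -2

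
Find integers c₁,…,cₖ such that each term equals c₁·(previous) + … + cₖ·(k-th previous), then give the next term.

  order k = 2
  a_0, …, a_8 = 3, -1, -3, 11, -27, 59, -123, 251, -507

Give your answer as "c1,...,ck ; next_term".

  a_2 = -3·-1 + -2·3 = -3
  a_3 = -3·-3 + -2·-1 = 11
  a_4 = -3·11 + -2·-3 = -27
  a_5 = -3·-27 + -2·11 = 59
  a_6 = -3·59 + -2·-27 = -123
  a_7 = -3·-123 + -2·59 = 251
  a_8 = -3·251 + -2·-123 = -507
  a_9 = -3·-507 + -2·251 = 1019

-3,-2 ; 1019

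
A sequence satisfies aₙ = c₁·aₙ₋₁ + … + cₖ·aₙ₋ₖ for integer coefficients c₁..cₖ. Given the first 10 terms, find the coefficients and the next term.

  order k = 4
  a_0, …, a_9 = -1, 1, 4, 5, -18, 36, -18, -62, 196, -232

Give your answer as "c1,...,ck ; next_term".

-2,-2,2,2 ; -88

  a_4 = -2·5 + -2·4 + 2·1 + 2·-1 = -18
  a_5 = -2·-18 + -2·5 + 2·4 + 2·1 = 36
  a_6 = -2·36 + -2·-18 + 2·5 + 2·4 = -18
  a_7 = -2·-18 + -2·36 + 2·-18 + 2·5 = -62
  a_8 = -2·-62 + -2·-18 + 2·36 + 2·-18 = 196
  a_9 = -2·196 + -2·-62 + 2·-18 + 2·36 = -232
  a_10 = -2·-232 + -2·196 + 2·-62 + 2·-18 = -88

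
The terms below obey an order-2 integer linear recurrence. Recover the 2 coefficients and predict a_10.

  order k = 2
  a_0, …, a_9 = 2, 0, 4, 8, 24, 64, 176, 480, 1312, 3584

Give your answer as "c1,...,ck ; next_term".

2,2 ; 9792

  a_2 = 2·0 + 2·2 = 4
  a_3 = 2·4 + 2·0 = 8
  a_4 = 2·8 + 2·4 = 24
  a_5 = 2·24 + 2·8 = 64
  a_6 = 2·64 + 2·24 = 176
  a_7 = 2·176 + 2·64 = 480
  a_8 = 2·480 + 2·176 = 1312
  a_9 = 2·1312 + 2·480 = 3584
  a_10 = 2·3584 + 2·1312 = 9792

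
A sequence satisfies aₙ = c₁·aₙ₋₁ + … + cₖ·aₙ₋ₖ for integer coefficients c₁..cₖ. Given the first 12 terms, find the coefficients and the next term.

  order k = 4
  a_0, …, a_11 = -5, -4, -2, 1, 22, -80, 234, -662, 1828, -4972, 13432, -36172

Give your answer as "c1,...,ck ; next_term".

-4,-4,-2,-2 ; 97248

  a_4 = -4·1 + -4·-2 + -2·-4 + -2·-5 = 22
  a_5 = -4·22 + -4·1 + -2·-2 + -2·-4 = -80
  a_6 = -4·-80 + -4·22 + -2·1 + -2·-2 = 234
  a_7 = -4·234 + -4·-80 + -2·22 + -2·1 = -662
  a_8 = -4·-662 + -4·234 + -2·-80 + -2·22 = 1828
  a_9 = -4·1828 + -4·-662 + -2·234 + -2·-80 = -4972
  a_10 = -4·-4972 + -4·1828 + -2·-662 + -2·234 = 13432
  a_11 = -4·13432 + -4·-4972 + -2·1828 + -2·-662 = -36172
  a_12 = -4·-36172 + -4·13432 + -2·-4972 + -2·1828 = 97248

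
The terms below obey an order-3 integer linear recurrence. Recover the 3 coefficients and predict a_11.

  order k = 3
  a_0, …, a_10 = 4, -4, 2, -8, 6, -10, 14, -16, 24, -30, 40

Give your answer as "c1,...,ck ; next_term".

  a_3 = 0·2 + 1·-4 + -1·4 = -8
  a_4 = 0·-8 + 1·2 + -1·-4 = 6
  a_5 = 0·6 + 1·-8 + -1·2 = -10
  a_6 = 0·-10 + 1·6 + -1·-8 = 14
  a_7 = 0·14 + 1·-10 + -1·6 = -16
  a_8 = 0·-16 + 1·14 + -1·-10 = 24
  a_9 = 0·24 + 1·-16 + -1·14 = -30
  a_10 = 0·-30 + 1·24 + -1·-16 = 40
  a_11 = 0·40 + 1·-30 + -1·24 = -54

0,1,-1 ; -54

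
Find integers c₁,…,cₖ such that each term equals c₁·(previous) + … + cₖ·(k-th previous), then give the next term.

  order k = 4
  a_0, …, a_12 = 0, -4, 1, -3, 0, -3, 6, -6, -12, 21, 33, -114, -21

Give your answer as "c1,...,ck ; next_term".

  a_4 = -1·-3 + -3·1 + 0·-4 + 3·0 = 0
  a_5 = -1·0 + -3·-3 + 0·1 + 3·-4 = -3
  a_6 = -1·-3 + -3·0 + 0·-3 + 3·1 = 6
  a_7 = -1·6 + -3·-3 + 0·0 + 3·-3 = -6
  a_8 = -1·-6 + -3·6 + 0·-3 + 3·0 = -12
  a_9 = -1·-12 + -3·-6 + 0·6 + 3·-3 = 21
  a_10 = -1·21 + -3·-12 + 0·-6 + 3·6 = 33
  a_11 = -1·33 + -3·21 + 0·-12 + 3·-6 = -114
  a_12 = -1·-114 + -3·33 + 0·21 + 3·-12 = -21
  a_13 = -1·-21 + -3·-114 + 0·33 + 3·21 = 426

-1,-3,0,3 ; 426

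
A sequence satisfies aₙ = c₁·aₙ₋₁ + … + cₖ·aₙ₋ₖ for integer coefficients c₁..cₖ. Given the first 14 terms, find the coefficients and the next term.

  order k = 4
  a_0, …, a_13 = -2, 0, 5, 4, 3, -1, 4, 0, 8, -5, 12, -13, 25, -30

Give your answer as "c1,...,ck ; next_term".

  a_4 = 0·4 + 1·5 + -1·0 + 1·-2 = 3
  a_5 = 0·3 + 1·4 + -1·5 + 1·0 = -1
  a_6 = 0·-1 + 1·3 + -1·4 + 1·5 = 4
  a_7 = 0·4 + 1·-1 + -1·3 + 1·4 = 0
  a_8 = 0·0 + 1·4 + -1·-1 + 1·3 = 8
  a_9 = 0·8 + 1·0 + -1·4 + 1·-1 = -5
  a_10 = 0·-5 + 1·8 + -1·0 + 1·4 = 12
  a_11 = 0·12 + 1·-5 + -1·8 + 1·0 = -13
  a_12 = 0·-13 + 1·12 + -1·-5 + 1·8 = 25
  a_13 = 0·25 + 1·-13 + -1·12 + 1·-5 = -30
  a_14 = 0·-30 + 1·25 + -1·-13 + 1·12 = 50

0,1,-1,1 ; 50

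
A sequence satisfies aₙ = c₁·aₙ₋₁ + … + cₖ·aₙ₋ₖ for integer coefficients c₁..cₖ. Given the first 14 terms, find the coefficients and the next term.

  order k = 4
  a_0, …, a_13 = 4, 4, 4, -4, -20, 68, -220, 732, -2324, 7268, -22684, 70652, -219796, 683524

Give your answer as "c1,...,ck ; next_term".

  a_4 = -4·-4 + -3·4 + -2·4 + -4·4 = -20
  a_5 = -4·-20 + -3·-4 + -2·4 + -4·4 = 68
  a_6 = -4·68 + -3·-20 + -2·-4 + -4·4 = -220
  a_7 = -4·-220 + -3·68 + -2·-20 + -4·-4 = 732
  a_8 = -4·732 + -3·-220 + -2·68 + -4·-20 = -2324
  a_9 = -4·-2324 + -3·732 + -2·-220 + -4·68 = 7268
  a_10 = -4·7268 + -3·-2324 + -2·732 + -4·-220 = -22684
  a_11 = -4·-22684 + -3·7268 + -2·-2324 + -4·732 = 70652
  a_12 = -4·70652 + -3·-22684 + -2·7268 + -4·-2324 = -219796
  a_13 = -4·-219796 + -3·70652 + -2·-22684 + -4·7268 = 683524
  a_14 = -4·683524 + -3·-219796 + -2·70652 + -4·-22684 = -2125276

-4,-3,-2,-4 ; -2125276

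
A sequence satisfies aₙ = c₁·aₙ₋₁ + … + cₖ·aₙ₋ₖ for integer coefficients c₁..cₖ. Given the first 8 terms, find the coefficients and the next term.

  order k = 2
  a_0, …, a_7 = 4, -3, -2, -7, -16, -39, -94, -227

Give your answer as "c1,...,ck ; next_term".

  a_2 = 2·-3 + 1·4 = -2
  a_3 = 2·-2 + 1·-3 = -7
  a_4 = 2·-7 + 1·-2 = -16
  a_5 = 2·-16 + 1·-7 = -39
  a_6 = 2·-39 + 1·-16 = -94
  a_7 = 2·-94 + 1·-39 = -227
  a_8 = 2·-227 + 1·-94 = -548

2,1 ; -548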